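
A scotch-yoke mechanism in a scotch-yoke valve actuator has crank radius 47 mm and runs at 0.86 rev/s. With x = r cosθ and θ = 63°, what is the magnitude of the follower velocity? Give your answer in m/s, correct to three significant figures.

ω = 5.404 rad/s (from 0.86 rev/s).
x = r cosθ ⇒ ẋ = −rω sinθ.
|v| = rω|sinθ| = 0.047·5.404·|sin 63°| = 0.22629 m/s.

0.226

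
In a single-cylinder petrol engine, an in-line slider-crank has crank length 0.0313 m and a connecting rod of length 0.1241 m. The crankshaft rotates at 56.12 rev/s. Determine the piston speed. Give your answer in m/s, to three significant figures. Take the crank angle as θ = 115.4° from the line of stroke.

8.86

ω = 2π·56.1 = 352.6 rad/s
For an in-line slider-crank, x = r cosθ + √(L² − r² sin²θ), so v = −rω sinθ·[1 + r cosθ/√(L² − r² sin²θ)].
With r = 0.0313 m, L = 0.1241 m, θ = 115.4°: √(L² − r² sin²θ) = 0.12084 m.
v = −0.0313·352.6·0.90334·[1 + 0.0313·-0.42894/0.12084] = -8.8622 m/s.
|v| = 8.8622 m/s.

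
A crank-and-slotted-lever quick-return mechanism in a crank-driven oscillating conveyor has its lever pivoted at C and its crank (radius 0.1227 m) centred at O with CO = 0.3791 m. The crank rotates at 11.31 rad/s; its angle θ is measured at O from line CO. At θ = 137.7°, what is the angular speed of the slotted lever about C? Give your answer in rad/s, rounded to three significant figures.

ω = 11.31 rad/s
Crank pin A relative to C: A = (d + r cosθ, r sinθ); lever angle φ = atan2(r sinθ, d + r cosθ).
Differentiating tanφ: φ̇ = rω(d cosθ + r)/(d² + r² + 2dr cosθ).
d² + r² + 2dr cosθ = |CA|² = 0.0899634 m²;  d cosθ + r = -0.15769 m.
|ω_lever| = |0.1227·11.31·-0.15769| / 0.0899634 = 2.4325 rad/s.

2.43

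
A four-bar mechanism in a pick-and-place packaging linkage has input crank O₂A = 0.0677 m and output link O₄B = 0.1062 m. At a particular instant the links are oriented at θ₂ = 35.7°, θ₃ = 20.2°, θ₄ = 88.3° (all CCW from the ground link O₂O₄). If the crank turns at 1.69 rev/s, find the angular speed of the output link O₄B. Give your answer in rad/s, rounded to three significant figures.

ω₂ = 10.62 rad/s (from 1.69 rev/s).
Differentiating the loop-closure r₂e^{iθ₂}+r₃e^{iθ₃}=r₁+r₄e^{iθ₄} gives r₂ω₂e^{iθ₂}+r₃ω₃e^{iθ₃}=r₄ω₄e^{iθ₄}.
Eliminating the other unknown: ω₄ = r₂ω₂ sin(θ₂−θ₃) / [r₄ sin(θ₄−θ₃)].
Numerator sine = +0.26724; denominator sine = +0.92784.
Result = 0.0677·10.62·(+0.26724) / (0.1062·(+0.92784)) = +1.9497 rad/s; magnitude 1.9497 rad/s.

1.95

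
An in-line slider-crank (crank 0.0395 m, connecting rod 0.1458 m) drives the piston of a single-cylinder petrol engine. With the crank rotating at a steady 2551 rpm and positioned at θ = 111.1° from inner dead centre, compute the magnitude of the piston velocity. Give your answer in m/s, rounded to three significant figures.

8.85

ω = 2π·2551/60 = 267.1 rad/s
For an in-line slider-crank, x = r cosθ + √(L² − r² sin²θ), so v = −rω sinθ·[1 + r cosθ/√(L² − r² sin²θ)].
With r = 0.0395 m, L = 0.1458 m, θ = 111.1°: √(L² − r² sin²θ) = 0.14107 m.
v = −0.0395·267.1·0.93295·[1 + 0.0395·-0.36000/0.14107] = -8.8522 m/s.
|v| = 8.8522 m/s.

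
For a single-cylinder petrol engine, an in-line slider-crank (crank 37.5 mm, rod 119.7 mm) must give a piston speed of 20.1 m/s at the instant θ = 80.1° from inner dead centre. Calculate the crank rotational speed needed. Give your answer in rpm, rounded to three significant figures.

For an in-line slider-crank, |v_piston| = rω|sinθ|·[1 + r cosθ/√(L² − r² sin²θ)].
With r = 0.0375 m, L = 0.1197 m, θ = 80.1°: the bracketed kinematic factor |dx/dθ| = 0.039033 m.
ω = v/|dx/dθ| = 20.1/0.039033 = 514.94 rad/s.
N = 60ω/(2π) = 4917.3 rpm.

4920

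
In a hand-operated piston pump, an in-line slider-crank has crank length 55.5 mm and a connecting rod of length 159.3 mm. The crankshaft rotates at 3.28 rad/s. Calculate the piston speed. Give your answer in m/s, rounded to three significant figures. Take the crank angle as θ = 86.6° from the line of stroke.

0.186

ω = 3.28 rad/s
For an in-line slider-crank, x = r cosθ + √(L² − r² sin²θ), so v = −rω sinθ·[1 + r cosθ/√(L² − r² sin²θ)].
With r = 0.0555 m, L = 0.1593 m, θ = 86.6°: √(L² − r² sin²θ) = 0.14936 m.
v = −0.0555·3.28·0.99824·[1 + 0.0555·0.05931/0.14936] = -0.18572 m/s.
|v| = 0.18572 m/s.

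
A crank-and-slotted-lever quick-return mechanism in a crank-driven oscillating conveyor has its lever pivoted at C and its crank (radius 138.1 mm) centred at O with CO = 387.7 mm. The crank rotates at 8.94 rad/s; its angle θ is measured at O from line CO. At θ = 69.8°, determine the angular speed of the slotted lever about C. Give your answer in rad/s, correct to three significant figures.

ω = 8.94 rad/s
Crank pin A relative to C: A = (d + r cosθ, r sinθ); lever angle φ = atan2(r sinθ, d + r cosθ).
Differentiating tanφ: φ̇ = rω(d cosθ + r)/(d² + r² + 2dr cosθ).
d² + r² + 2dr cosθ = |CA|² = 0.206358 m²;  d cosθ + r = +0.27197 m.
|ω_lever| = |0.1381·8.94·+0.27197| / 0.206358 = 1.6272 rad/s.

1.63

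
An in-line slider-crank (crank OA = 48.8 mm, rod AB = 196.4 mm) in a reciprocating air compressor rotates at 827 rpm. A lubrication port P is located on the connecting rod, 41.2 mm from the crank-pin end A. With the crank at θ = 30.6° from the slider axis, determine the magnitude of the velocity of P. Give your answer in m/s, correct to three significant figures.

ω = 86.6 rad/s.  Crank-pin speed |V_A| = rω = 4.2262 m/s, perpendicular to OA.
Rod angle: sinφ = −(r/L) sinθ ⇒ φ = -7.266°; ω_rod = −rω cosθ/√(L²−r²sin²θ) = -18.672 rad/s.
V_P = V_A + ω_rod × AP, with AP = 0.0412 m along the rod.
Components: V_Px = −rω sinθ − a·ω_rod·sinφ = -2.2486 m/s;  V_Py = rω cosθ + a·ω_rod·cosφ = +2.8746 m/s.
|V_P| = √(V_Px² + V_Py²) = 3.6496 m/s.

3.65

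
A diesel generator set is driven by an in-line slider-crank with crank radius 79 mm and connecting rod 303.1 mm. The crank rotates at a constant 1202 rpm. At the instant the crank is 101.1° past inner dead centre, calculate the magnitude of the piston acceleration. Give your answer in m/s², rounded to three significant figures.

ω = 2π·1202/60 = 125.9 rad/s
x(θ) = r cosθ + √(L² − r² sin²θ); with ω constant, a = ω²·d²x/dθ².
d²x/dθ² = −r cosθ − r²(cos2θ)/√u − r⁴ sin²2θ/(4u^{3/2}),  u = L² − r² sin²θ = 0.0858599 m².
Substituting r = 0.079 m, L = 0.3031 m, θ = 101.1°: d²x/dθ² = +0.034874 m.
a = ω²·d²x/dθ² = (125.9)²·(+0.034874) = +552.55 m/s²;  |a| = 552.55 m/s².

553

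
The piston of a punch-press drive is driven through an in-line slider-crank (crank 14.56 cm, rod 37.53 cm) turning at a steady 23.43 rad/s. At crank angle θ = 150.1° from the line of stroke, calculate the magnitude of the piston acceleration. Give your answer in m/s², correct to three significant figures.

ω = 23.43 rad/s
x(θ) = r cosθ + √(L² − r² sin²θ); with ω constant, a = ω²·d²x/dθ².
d²x/dθ² = −r cosθ − r²(cos2θ)/√u − r⁴ sin²2θ/(4u^{3/2}),  u = L² − r² sin²θ = 0.135582 m².
Substituting r = 0.1456 m, L = 0.3753 m, θ = 150.1°: d²x/dθ² = +0.095579 m.
a = ω²·d²x/dθ² = (23.43)²·(+0.095579) = +52.469 m/s²;  |a| = 52.469 m/s².

52.5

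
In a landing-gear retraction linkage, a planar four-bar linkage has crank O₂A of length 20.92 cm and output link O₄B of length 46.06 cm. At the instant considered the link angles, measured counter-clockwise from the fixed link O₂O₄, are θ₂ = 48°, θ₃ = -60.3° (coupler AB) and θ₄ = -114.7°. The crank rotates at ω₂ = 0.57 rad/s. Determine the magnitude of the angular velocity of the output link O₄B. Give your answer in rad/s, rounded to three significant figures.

ω₂ = 0.57 rad/s
Differentiating the loop-closure r₂e^{iθ₂}+r₃e^{iθ₃}=r₁+r₄e^{iθ₄} gives r₂ω₂e^{iθ₂}+r₃ω₃e^{iθ₃}=r₄ω₄e^{iθ₄}.
Eliminating the other unknown: ω₄ = r₂ω₂ sin(θ₂−θ₃) / [r₄ sin(θ₄−θ₃)].
Numerator sine = +0.94943; denominator sine = -0.81310.
Result = 0.2092·0.57·(+0.94943) / (0.4606·(-0.81310)) = -0.30229 rad/s; magnitude 0.30229 rad/s.

0.302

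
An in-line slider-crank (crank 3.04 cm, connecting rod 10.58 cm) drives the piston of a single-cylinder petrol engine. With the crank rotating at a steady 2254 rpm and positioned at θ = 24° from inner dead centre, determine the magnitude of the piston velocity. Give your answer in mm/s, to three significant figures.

ω = 2π·2254/60 = 236 rad/s
For an in-line slider-crank, x = r cosθ + √(L² − r² sin²θ), so v = −rω sinθ·[1 + r cosθ/√(L² − r² sin²θ)].
With r = 0.0304 m, L = 0.1058 m, θ = 24°: √(L² − r² sin²θ) = 0.10507 m.
v = −0.0304·236·0.40674·[1 + 0.0304·0.91355/0.10507] = -3.69 m/s.
|v| = 3.69 m/s = 3690 mm/s.

3690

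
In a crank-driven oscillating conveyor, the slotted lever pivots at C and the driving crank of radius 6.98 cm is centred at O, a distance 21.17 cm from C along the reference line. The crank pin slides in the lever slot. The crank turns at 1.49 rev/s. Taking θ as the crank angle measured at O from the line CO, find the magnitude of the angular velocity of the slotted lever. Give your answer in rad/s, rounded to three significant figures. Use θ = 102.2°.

ω = 9.362 rad/s (from 1.49 rev/s).
Crank pin A relative to C: A = (d + r cosθ, r sinθ); lever angle φ = atan2(r sinθ, d + r cosθ).
Differentiating tanφ: φ̇ = rω(d cosθ + r)/(d² + r² + 2dr cosθ).
d² + r² + 2dr cosθ = |CA|² = 0.0434436 m²;  d cosθ + r = +0.025063 m.
|ω_lever| = |0.0698·9.362·+0.025063| / 0.0434436 = 0.37698 rad/s.

0.377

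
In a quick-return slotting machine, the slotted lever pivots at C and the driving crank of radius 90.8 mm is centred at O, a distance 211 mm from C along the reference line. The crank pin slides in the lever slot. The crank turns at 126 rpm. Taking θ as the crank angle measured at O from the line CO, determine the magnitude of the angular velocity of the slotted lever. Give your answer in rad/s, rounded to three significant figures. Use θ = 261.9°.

1.54

ω = 13.19 rad/s (from 126 rpm).
Crank pin A relative to C: A = (d + r cosθ, r sinθ); lever angle φ = atan2(r sinθ, d + r cosθ).
Differentiating tanφ: φ̇ = rω(d cosθ + r)/(d² + r² + 2dr cosθ).
d² + r² + 2dr cosθ = |CA|² = 0.0473666 m²;  d cosθ + r = +0.06107 m.
|ω_lever| = |0.0908·13.19·+0.06107| / 0.0473666 = 1.5447 rad/s.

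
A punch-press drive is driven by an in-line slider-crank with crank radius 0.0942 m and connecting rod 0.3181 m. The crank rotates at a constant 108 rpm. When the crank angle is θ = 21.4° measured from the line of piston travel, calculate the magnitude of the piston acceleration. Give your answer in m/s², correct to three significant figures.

13.9

ω = 2π·108/60 = 11.31 rad/s
x(θ) = r cosθ + √(L² − r² sin²θ); with ω constant, a = ω²·d²x/dθ².
d²x/dθ² = −r cosθ − r²(cos2θ)/√u − r⁴ sin²2θ/(4u^{3/2}),  u = L² − r² sin²θ = 0.100006 m².
Substituting r = 0.0942 m, L = 0.3181 m, θ = 21.4°: d²x/dθ² = -0.10858 m.
a = ω²·d²x/dθ² = (11.31)²·(-0.10858) = -13.889 m/s²;  |a| = 13.889 m/s².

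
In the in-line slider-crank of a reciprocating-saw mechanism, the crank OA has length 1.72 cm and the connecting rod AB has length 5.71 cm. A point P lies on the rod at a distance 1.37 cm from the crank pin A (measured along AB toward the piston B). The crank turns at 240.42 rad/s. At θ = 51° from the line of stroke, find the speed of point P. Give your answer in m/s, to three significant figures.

ω = 240.4 rad/s.  Crank-pin speed |V_A| = rω = 4.1352 m/s, perpendicular to OA.
Rod angle: sinφ = −(r/L) sinθ ⇒ φ = -13.538°; ω_rod = −rω cosθ/√(L²−r²sin²θ) = -46.878 rad/s.
V_P = V_A + ω_rod × AP, with AP = 0.0137 m along the rod.
Components: V_Px = −rω sinθ − a·ω_rod·sinφ = -3.364 m/s;  V_Py = rω cosθ + a·ω_rod·cosφ = +1.978 m/s.
|V_P| = √(V_Px² + V_Py²) = 3.9024 m/s.

3.90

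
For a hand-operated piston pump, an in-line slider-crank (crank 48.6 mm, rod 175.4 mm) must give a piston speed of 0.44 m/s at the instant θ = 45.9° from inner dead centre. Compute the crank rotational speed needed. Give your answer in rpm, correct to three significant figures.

101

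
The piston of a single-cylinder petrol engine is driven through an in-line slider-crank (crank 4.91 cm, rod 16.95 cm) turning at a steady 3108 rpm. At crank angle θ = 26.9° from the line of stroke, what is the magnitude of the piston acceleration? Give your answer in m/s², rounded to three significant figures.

ω = 2π·3108/60 = 325.5 rad/s
x(θ) = r cosθ + √(L² − r² sin²θ); with ω constant, a = ω²·d²x/dθ².
d²x/dθ² = −r cosθ − r²(cos2θ)/√u − r⁴ sin²2θ/(4u^{3/2}),  u = L² − r² sin²θ = 0.0282368 m².
Substituting r = 0.0491 m, L = 0.1695 m, θ = 26.9°: d²x/dθ² = -0.05246 m.
a = ω²·d²x/dθ² = (325.5)²·(-0.05246) = -5557.1 m/s²;  |a| = 5557.1 m/s².

5560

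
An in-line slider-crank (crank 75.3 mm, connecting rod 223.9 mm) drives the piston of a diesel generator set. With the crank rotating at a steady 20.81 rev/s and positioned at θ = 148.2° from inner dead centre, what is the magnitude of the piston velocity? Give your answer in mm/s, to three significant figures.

ω = 2π·20.8 = 130.8 rad/s
For an in-line slider-crank, x = r cosθ + √(L² − r² sin²θ), so v = −rω sinθ·[1 + r cosθ/√(L² − r² sin²θ)].
With r = 0.0753 m, L = 0.2239 m, θ = 148.2°: √(L² − r² sin²θ) = 0.22036 m.
v = −0.0753·130.8·0.52696·[1 + 0.0753·-0.84989/0.22036] = -3.6815 m/s.
|v| = 3.6815 m/s = 3681.5 mm/s.

3680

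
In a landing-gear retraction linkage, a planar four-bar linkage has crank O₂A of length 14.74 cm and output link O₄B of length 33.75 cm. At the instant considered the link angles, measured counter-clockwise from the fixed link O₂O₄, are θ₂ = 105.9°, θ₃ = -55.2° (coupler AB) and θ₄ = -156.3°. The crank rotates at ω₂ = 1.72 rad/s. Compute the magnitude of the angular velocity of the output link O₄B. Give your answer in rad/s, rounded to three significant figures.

ω₂ = 1.72 rad/s
Differentiating the loop-closure r₂e^{iθ₂}+r₃e^{iθ₃}=r₁+r₄e^{iθ₄} gives r₂ω₂e^{iθ₂}+r₃ω₃e^{iθ₃}=r₄ω₄e^{iθ₄}.
Eliminating the other unknown: ω₄ = r₂ω₂ sin(θ₂−θ₃) / [r₄ sin(θ₄−θ₃)].
Numerator sine = +0.32392; denominator sine = -0.98129.
Result = 0.1474·1.72·(+0.32392) / (0.3375·(-0.98129)) = -0.24796 rad/s; magnitude 0.24796 rad/s.

0.248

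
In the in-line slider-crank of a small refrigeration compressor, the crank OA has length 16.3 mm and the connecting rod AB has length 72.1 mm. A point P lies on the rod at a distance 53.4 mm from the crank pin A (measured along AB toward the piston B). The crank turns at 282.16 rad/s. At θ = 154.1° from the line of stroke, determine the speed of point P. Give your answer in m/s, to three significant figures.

2.01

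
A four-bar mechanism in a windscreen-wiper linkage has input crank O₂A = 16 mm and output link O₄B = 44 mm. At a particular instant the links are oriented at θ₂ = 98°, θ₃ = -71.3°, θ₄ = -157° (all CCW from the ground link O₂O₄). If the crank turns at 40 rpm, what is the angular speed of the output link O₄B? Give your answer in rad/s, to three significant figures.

ω₂ = 4.189 rad/s (from 40 rpm).
Differentiating the loop-closure r₂e^{iθ₂}+r₃e^{iθ₃}=r₁+r₄e^{iθ₄} gives r₂ω₂e^{iθ₂}+r₃ω₃e^{iθ₃}=r₄ω₄e^{iθ₄}.
Eliminating the other unknown: ω₄ = r₂ω₂ sin(θ₂−θ₃) / [r₄ sin(θ₄−θ₃)].
Numerator sine = +0.18567; denominator sine = -0.99719.
Result = 0.016·4.189·(+0.18567) / (0.044·(-0.99719)) = -0.28361 rad/s; magnitude 0.28361 rad/s.

0.284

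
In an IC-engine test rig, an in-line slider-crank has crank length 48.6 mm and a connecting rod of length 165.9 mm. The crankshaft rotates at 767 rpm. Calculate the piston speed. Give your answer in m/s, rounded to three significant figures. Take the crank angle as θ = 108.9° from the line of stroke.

3.33

ω = 2π·767/60 = 80.32 rad/s
For an in-line slider-crank, x = r cosθ + √(L² − r² sin²θ), so v = −rω sinθ·[1 + r cosθ/√(L² − r² sin²θ)].
With r = 0.0486 m, L = 0.1659 m, θ = 108.9°: √(L² − r² sin²θ) = 0.1594 m.
v = −0.0486·80.32·0.94609·[1 + 0.0486·-0.32392/0.1594] = -3.3284 m/s.
|v| = 3.3284 m/s.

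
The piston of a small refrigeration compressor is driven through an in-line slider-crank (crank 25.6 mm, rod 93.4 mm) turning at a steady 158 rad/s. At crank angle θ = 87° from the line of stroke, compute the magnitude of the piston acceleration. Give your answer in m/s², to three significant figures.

148

ω = 158 rad/s
x(θ) = r cosθ + √(L² − r² sin²θ); with ω constant, a = ω²·d²x/dθ².
d²x/dθ² = −r cosθ − r²(cos2θ)/√u − r⁴ sin²2θ/(4u^{3/2}),  u = L² − r² sin²θ = 0.00807 m².
Substituting r = 0.0256 m, L = 0.0934 m, θ = 87°: d²x/dθ² = +0.0059139 m.
a = ω²·d²x/dθ² = (158)²·(+0.0059139) = +147.64 m/s²;  |a| = 147.64 m/s².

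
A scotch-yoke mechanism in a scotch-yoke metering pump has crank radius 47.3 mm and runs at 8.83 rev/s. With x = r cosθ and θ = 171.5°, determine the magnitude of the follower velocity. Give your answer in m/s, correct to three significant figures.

0.388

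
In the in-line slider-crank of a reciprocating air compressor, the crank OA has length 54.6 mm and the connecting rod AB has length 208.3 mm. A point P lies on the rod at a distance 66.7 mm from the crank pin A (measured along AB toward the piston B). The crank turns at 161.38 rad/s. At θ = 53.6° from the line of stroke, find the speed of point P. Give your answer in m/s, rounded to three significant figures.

ω = 161.4 rad/s.  Crank-pin speed |V_A| = rω = 8.8113 m/s, perpendicular to OA.
Rod angle: sinφ = −(r/L) sinθ ⇒ φ = -12.180°; ω_rod = −rω cosθ/√(L²−r²sin²θ) = -25.68 rad/s.
V_P = V_A + ω_rod × AP, with AP = 0.0667 m along the rod.
Components: V_Px = −rω sinθ − a·ω_rod·sinφ = -7.4536 m/s;  V_Py = rω cosθ + a·ω_rod·cosφ = +3.5545 m/s.
|V_P| = √(V_Px² + V_Py²) = 8.2577 m/s.

8.26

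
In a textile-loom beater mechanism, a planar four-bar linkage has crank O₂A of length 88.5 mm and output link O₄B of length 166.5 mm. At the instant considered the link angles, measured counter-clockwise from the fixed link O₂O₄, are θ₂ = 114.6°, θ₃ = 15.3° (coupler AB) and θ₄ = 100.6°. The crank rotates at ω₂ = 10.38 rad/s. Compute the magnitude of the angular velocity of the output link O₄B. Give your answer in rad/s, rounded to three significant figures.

5.46

ω₂ = 10.38 rad/s
Differentiating the loop-closure r₂e^{iθ₂}+r₃e^{iθ₃}=r₁+r₄e^{iθ₄} gives r₂ω₂e^{iθ₂}+r₃ω₃e^{iθ₃}=r₄ω₄e^{iθ₄}.
Eliminating the other unknown: ω₄ = r₂ω₂ sin(θ₂−θ₃) / [r₄ sin(θ₄−θ₃)].
Numerator sine = +0.98686; denominator sine = +0.99664.
Result = 0.0885·10.38·(+0.98686) / (0.1665·(+0.99664)) = +5.4631 rad/s; magnitude 5.4631 rad/s.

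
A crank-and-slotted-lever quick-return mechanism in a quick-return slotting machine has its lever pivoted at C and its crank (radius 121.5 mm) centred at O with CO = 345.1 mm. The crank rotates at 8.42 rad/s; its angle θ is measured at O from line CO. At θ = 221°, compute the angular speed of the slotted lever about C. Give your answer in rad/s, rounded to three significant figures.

2.01

ω = 8.42 rad/s
Crank pin A relative to C: A = (d + r cosθ, r sinθ); lever angle φ = atan2(r sinθ, d + r cosθ).
Differentiating tanφ: φ̇ = rω(d cosθ + r)/(d² + r² + 2dr cosθ).
d² + r² + 2dr cosθ = |CA|² = 0.0705668 m²;  d cosθ + r = -0.13895 m.
|ω_lever| = |0.1215·8.42·-0.13895| / 0.0705668 = 2.0144 rad/s.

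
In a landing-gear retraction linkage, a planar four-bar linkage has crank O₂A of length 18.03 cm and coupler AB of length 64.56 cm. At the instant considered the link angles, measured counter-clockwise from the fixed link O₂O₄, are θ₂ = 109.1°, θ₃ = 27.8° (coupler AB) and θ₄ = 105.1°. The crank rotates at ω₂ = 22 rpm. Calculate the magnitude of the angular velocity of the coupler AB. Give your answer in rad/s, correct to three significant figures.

0.0460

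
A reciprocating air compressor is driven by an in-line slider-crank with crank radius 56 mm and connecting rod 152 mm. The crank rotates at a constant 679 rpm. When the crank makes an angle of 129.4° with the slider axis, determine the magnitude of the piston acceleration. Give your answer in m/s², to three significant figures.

197

ω = 2π·679/60 = 71.1 rad/s
x(θ) = r cosθ + √(L² − r² sin²θ); with ω constant, a = ω²·d²x/dθ².
d²x/dθ² = −r cosθ − r²(cos2θ)/√u − r⁴ sin²2θ/(4u^{3/2}),  u = L² − r² sin²θ = 0.0212314 m².
Substituting r = 0.056 m, L = 0.152 m, θ = 129.4°: d²x/dθ² = +0.038961 m.
a = ω²·d²x/dθ² = (71.1)²·(+0.038961) = +196.98 m/s²;  |a| = 196.98 m/s².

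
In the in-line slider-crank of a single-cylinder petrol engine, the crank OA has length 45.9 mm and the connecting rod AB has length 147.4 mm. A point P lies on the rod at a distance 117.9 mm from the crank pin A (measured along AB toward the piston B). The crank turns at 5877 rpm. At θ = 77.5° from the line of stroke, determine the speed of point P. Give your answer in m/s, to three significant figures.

ω = 615.4 rad/s.  Crank-pin speed |V_A| = rω = 28.249 m/s, perpendicular to OA.
Rod angle: sinφ = −(r/L) sinθ ⇒ φ = -17.699°; ω_rod = −rω cosθ/√(L²−r²sin²θ) = -43.541 rad/s.
V_P = V_A + ω_rod × AP, with AP = 0.1179 m along the rod.
Components: V_Px = −rω sinθ − a·ω_rod·sinφ = -29.14 m/s;  V_Py = rω cosθ + a·ω_rod·cosφ = +1.2237 m/s.
|V_P| = √(V_Px² + V_Py²) = 29.165 m/s.

29.2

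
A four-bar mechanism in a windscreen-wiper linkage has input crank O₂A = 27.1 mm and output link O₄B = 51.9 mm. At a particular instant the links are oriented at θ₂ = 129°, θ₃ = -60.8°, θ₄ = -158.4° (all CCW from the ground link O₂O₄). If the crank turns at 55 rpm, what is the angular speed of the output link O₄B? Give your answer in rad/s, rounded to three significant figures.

ω₂ = 5.76 rad/s (from 55 rpm).
Differentiating the loop-closure r₂e^{iθ₂}+r₃e^{iθ₃}=r₁+r₄e^{iθ₄} gives r₂ω₂e^{iθ₂}+r₃ω₃e^{iθ₃}=r₄ω₄e^{iθ₄}.
Eliminating the other unknown: ω₄ = r₂ω₂ sin(θ₂−θ₃) / [r₄ sin(θ₄−θ₃)].
Numerator sine = -0.17021; denominator sine = -0.99122.
Result = 0.0271·5.76·(-0.17021) / (0.0519·(-0.99122)) = +0.51643 rad/s; magnitude 0.51643 rad/s.

0.516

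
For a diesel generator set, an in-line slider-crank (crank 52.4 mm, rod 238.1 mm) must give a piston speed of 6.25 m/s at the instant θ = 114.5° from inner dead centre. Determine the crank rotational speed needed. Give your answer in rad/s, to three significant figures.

For an in-line slider-crank, |v_piston| = rω|sinθ|·[1 + r cosθ/√(L² − r² sin²θ)].
With r = 0.0524 m, L = 0.2381 m, θ = 114.5°: the bracketed kinematic factor |dx/dθ| = 0.04324 m.
ω = v/|dx/dθ| = 6.25/0.04324 = 144.54 rad/s.

145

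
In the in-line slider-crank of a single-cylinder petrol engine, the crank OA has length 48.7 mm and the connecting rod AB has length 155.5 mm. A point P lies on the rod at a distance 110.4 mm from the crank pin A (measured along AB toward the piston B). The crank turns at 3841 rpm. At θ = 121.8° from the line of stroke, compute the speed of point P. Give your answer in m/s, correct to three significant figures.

14.9

ω = 402.2 rad/s.  Crank-pin speed |V_A| = rω = 19.589 m/s, perpendicular to OA.
Rod angle: sinφ = −(r/L) sinθ ⇒ φ = -15.437°; ω_rod = −rω cosθ/√(L²−r²sin²θ) = +68.866 rad/s.
V_P = V_A + ω_rod × AP, with AP = 0.1104 m along the rod.
Components: V_Px = −rω sinθ − a·ω_rod·sinφ = -14.625 m/s;  V_Py = rω cosθ + a·ω_rod·cosφ = -2.9938 m/s.
|V_P| = √(V_Px² + V_Py²) = 14.928 m/s.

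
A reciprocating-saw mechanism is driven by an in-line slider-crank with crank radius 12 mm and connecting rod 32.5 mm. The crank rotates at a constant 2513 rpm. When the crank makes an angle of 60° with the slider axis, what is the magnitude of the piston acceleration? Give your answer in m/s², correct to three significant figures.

263

ω = 2π·2513/60 = 263.2 rad/s
x(θ) = r cosθ + √(L² − r² sin²θ); with ω constant, a = ω²·d²x/dθ².
d²x/dθ² = −r cosθ − r²(cos2θ)/√u − r⁴ sin²2θ/(4u^{3/2}),  u = L² − r² sin²θ = 0.00094825 m².
Substituting r = 0.012 m, L = 0.0325 m, θ = 60°: d²x/dθ² = -0.003795 m.
a = ω²·d²x/dθ² = (263.2)²·(-0.003795) = -262.82 m/s²;  |a| = 262.82 m/s².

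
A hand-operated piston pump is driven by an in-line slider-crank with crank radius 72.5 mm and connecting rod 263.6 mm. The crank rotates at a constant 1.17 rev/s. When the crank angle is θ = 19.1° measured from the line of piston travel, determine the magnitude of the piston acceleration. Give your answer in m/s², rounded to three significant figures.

4.56

ω = 2π·1.17 = 7.351 rad/s
x(θ) = r cosθ + √(L² − r² sin²θ); with ω constant, a = ω²·d²x/dθ².
d²x/dθ² = −r cosθ − r²(cos2θ)/√u − r⁴ sin²2θ/(4u^{3/2}),  u = L² − r² sin²θ = 0.0689222 m².
Substituting r = 0.0725 m, L = 0.2636 m, θ = 19.1°: d²x/dθ² = -0.084389 m.
a = ω²·d²x/dθ² = (7.351)²·(-0.084389) = -4.5605 m/s²;  |a| = 4.5605 m/s².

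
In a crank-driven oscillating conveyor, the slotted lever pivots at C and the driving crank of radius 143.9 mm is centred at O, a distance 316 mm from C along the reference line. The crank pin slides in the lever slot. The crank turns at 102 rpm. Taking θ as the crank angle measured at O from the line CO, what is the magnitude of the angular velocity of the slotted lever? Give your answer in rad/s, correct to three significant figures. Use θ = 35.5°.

ω = 10.68 rad/s (from 102 rpm).
Crank pin A relative to C: A = (d + r cosθ, r sinθ); lever angle φ = atan2(r sinθ, d + r cosθ).
Differentiating tanφ: φ̇ = rω(d cosθ + r)/(d² + r² + 2dr cosθ).
d² + r² + 2dr cosθ = |CA|² = 0.194603 m²;  d cosθ + r = +0.40116 m.
|ω_lever| = |0.1439·10.68·+0.40116| / 0.194603 = 3.1685 rad/s.

3.17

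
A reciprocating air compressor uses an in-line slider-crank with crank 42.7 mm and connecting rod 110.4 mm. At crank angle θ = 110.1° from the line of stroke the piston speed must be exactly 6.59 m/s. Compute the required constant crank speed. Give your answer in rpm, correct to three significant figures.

For an in-line slider-crank, |v_piston| = rω|sinθ|·[1 + r cosθ/√(L² − r² sin²θ)].
With r = 0.0427 m, L = 0.1104 m, θ = 110.1°: the bracketed kinematic factor |dx/dθ| = 0.034379 m.
ω = v/|dx/dθ| = 6.59/0.034379 = 191.69 rad/s.
N = 60ω/(2π) = 1830.5 rpm.

1830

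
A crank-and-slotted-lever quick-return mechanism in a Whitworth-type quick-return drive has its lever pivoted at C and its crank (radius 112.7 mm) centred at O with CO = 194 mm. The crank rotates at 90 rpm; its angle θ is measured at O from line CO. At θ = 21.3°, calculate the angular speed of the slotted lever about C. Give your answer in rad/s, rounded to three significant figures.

ω = 9.425 rad/s (from 90 rpm).
Crank pin A relative to C: A = (d + r cosθ, r sinθ); lever angle φ = atan2(r sinθ, d + r cosθ).
Differentiating tanφ: φ̇ = rω(d cosθ + r)/(d² + r² + 2dr cosθ).
d² + r² + 2dr cosθ = |CA|² = 0.0910779 m²;  d cosθ + r = +0.29345 m.
|ω_lever| = |0.1127·9.425·+0.29345| / 0.0910779 = 3.4223 rad/s.

3.42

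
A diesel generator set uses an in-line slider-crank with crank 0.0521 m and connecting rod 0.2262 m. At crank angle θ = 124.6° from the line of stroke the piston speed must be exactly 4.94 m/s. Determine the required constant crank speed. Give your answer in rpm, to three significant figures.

For an in-line slider-crank, |v_piston| = rω|sinθ|·[1 + r cosθ/√(L² − r² sin²θ)].
With r = 0.0521 m, L = 0.2262 m, θ = 124.6°: the bracketed kinematic factor |dx/dθ| = 0.037173 m.
ω = v/|dx/dθ| = 4.94/0.037173 = 132.89 rad/s.
N = 60ω/(2π) = 1269 rpm.

1270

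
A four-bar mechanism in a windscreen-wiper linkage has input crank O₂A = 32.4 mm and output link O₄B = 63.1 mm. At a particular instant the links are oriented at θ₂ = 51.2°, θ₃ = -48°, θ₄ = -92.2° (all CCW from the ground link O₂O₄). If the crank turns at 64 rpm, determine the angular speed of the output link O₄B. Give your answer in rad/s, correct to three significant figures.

4.87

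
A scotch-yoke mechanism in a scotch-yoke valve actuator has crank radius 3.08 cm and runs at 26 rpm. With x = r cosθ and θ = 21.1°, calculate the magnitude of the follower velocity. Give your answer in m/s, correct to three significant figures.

0.0302

ω = 2.723 rad/s (from 26 rpm).
x = r cosθ ⇒ ẋ = −rω sinθ.
|v| = rω|sinθ| = 0.0308·2.723·|sin 21.1°| = 0.030189 m/s.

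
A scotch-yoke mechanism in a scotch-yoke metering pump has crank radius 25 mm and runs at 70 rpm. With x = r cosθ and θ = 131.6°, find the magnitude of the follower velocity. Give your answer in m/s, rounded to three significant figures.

0.137

ω = 7.33 rad/s (from 70 rpm).
x = r cosθ ⇒ ẋ = −rω sinθ.
|v| = rω|sinθ| = 0.025·7.33·|sin 131.6°| = 0.13704 m/s.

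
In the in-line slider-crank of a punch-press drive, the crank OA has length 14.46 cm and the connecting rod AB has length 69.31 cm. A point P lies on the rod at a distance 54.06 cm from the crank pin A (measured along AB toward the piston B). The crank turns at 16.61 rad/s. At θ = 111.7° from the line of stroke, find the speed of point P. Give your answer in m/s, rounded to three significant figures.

2.10

ω = 16.61 rad/s.  Crank-pin speed |V_A| = rω = 2.4018 m/s, perpendicular to OA.
Rod angle: sinφ = −(r/L) sinθ ⇒ φ = -11.177°; ω_rod = −rω cosθ/√(L²−r²sin²θ) = +1.3061 rad/s.
V_P = V_A + ω_rod × AP, with AP = 0.5406 m along the rod.
Components: V_Px = −rω sinθ − a·ω_rod·sinφ = -2.0947 m/s;  V_Py = rω cosθ + a·ω_rod·cosφ = -0.1954 m/s.
|V_P| = √(V_Px² + V_Py²) = 2.1038 m/s.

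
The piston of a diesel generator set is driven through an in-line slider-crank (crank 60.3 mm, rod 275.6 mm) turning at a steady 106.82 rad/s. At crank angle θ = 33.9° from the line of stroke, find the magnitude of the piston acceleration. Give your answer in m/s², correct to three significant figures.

630

ω = 106.8 rad/s
x(θ) = r cosθ + √(L² − r² sin²θ); with ω constant, a = ω²·d²x/dθ².
d²x/dθ² = −r cosθ − r²(cos2θ)/√u − r⁴ sin²2θ/(4u^{3/2}),  u = L² − r² sin²θ = 0.0748242 m².
Substituting r = 0.0603 m, L = 0.2756 m, θ = 33.9°: d²x/dθ² = -0.055211 m.
a = ω²·d²x/dθ² = (106.8)²·(-0.055211) = -629.98 m/s²;  |a| = 629.98 m/s².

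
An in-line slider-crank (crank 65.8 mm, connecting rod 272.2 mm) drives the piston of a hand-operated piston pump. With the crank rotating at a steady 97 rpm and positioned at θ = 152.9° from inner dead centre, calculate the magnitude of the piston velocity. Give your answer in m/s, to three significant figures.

ω = 2π·97/60 = 10.16 rad/s
For an in-line slider-crank, x = r cosθ + √(L² − r² sin²θ), so v = −rω sinθ·[1 + r cosθ/√(L² − r² sin²θ)].
With r = 0.0658 m, L = 0.2722 m, θ = 152.9°: √(L² − r² sin²θ) = 0.27054 m.
v = −0.0658·10.16·0.45554·[1 + 0.0658·-0.89021/0.27054] = -0.23856 m/s.
|v| = 0.23856 m/s.

0.239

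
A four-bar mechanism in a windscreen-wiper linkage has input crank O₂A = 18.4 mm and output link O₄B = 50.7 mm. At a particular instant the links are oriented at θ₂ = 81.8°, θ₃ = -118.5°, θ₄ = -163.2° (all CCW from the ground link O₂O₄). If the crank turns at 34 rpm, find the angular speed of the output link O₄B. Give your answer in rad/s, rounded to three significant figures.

0.637

ω₂ = 3.56 rad/s (from 34 rpm).
Differentiating the loop-closure r₂e^{iθ₂}+r₃e^{iθ₃}=r₁+r₄e^{iθ₄} gives r₂ω₂e^{iθ₂}+r₃ω₃e^{iθ₃}=r₄ω₄e^{iθ₄}.
Eliminating the other unknown: ω₄ = r₂ω₂ sin(θ₂−θ₃) / [r₄ sin(θ₄−θ₃)].
Numerator sine = -0.34694; denominator sine = -0.70339.
Result = 0.0184·3.56·(-0.34694) / (0.0507·(-0.70339)) = +0.63733 rad/s; magnitude 0.63733 rad/s.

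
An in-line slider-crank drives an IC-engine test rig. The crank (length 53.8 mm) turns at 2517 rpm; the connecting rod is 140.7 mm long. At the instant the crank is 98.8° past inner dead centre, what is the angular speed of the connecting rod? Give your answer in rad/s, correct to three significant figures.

ω = 263.6 rad/s (converted from 2517 rpm).
The rod makes angle φ with the slider axis where L sinφ = r sinθ; differentiating, L cosφ·φ̇ = r ω cosθ.
L cosφ = √(L² − r² sin²θ) = 0.13027 m.
|ω_rod| = r ω |cosθ| / √(L² − r² sin²θ) = 0.0538·263.6·0.15299/0.13027 = 16.654 rad/s.

16.7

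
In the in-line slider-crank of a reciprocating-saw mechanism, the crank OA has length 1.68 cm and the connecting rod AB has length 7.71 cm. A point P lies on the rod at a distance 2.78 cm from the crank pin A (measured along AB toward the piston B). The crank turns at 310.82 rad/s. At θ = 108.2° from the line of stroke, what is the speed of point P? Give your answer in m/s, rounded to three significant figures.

4.95

ω = 310.8 rad/s.  Crank-pin speed |V_A| = rω = 5.2218 m/s, perpendicular to OA.
Rod angle: sinφ = −(r/L) sinθ ⇒ φ = -11.946°; ω_rod = −rω cosθ/√(L²−r²sin²θ) = +21.622 rad/s.
V_P = V_A + ω_rod × AP, with AP = 0.0278 m along the rod.
Components: V_Px = −rω sinθ − a·ω_rod·sinφ = -4.8361 m/s;  V_Py = rω cosθ + a·ω_rod·cosφ = -1.0429 m/s.
|V_P| = √(V_Px² + V_Py²) = 4.9473 m/s.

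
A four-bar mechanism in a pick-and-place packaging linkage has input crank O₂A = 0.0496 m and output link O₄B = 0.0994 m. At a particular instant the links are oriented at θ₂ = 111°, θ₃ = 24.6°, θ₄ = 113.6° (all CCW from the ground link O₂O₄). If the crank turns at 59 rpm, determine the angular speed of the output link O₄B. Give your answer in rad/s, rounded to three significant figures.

ω₂ = 6.178 rad/s (from 59 rpm).
Differentiating the loop-closure r₂e^{iθ₂}+r₃e^{iθ₃}=r₁+r₄e^{iθ₄} gives r₂ω₂e^{iθ₂}+r₃ω₃e^{iθ₃}=r₄ω₄e^{iθ₄}.
Eliminating the other unknown: ω₄ = r₂ω₂ sin(θ₂−θ₃) / [r₄ sin(θ₄−θ₃)].
Numerator sine = +0.99803; denominator sine = +0.99985.
Result = 0.0496·6.178·(+0.99803) / (0.0994·(+0.99985)) = +3.0774 rad/s; magnitude 3.0774 rad/s.

3.08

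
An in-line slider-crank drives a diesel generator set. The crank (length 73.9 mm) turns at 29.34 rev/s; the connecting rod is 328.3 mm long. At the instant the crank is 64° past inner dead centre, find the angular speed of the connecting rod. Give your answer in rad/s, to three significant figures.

18.6

ω = 184.3 rad/s (converted from 29.34 rev/s).
The rod makes angle φ with the slider axis where L sinφ = r sinθ; differentiating, L cosφ·φ̇ = r ω cosθ.
L cosφ = √(L² − r² sin²θ) = 0.32151 m.
|ω_rod| = r ω |cosθ| / √(L² − r² sin²θ) = 0.0739·184.3·0.43837/0.32151 = 18.575 rad/s.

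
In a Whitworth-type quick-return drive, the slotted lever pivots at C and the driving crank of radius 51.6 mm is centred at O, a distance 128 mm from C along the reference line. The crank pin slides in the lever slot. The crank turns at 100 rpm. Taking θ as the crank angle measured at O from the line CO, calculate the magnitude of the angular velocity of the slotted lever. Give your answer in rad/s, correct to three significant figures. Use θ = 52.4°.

2.59

ω = 10.47 rad/s (from 100 rpm).
Crank pin A relative to C: A = (d + r cosθ, r sinθ); lever angle φ = atan2(r sinθ, d + r cosθ).
Differentiating tanφ: φ̇ = rω(d cosθ + r)/(d² + r² + 2dr cosθ).
d² + r² + 2dr cosθ = |CA|² = 0.0271063 m²;  d cosθ + r = +0.1297 m.
|ω_lever| = |0.0516·10.47·+0.1297| / 0.0271063 = 2.5855 rad/s.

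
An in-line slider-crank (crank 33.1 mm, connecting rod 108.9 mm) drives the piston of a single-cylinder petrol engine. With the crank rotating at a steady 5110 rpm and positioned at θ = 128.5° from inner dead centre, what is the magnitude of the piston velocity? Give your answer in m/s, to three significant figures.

11.2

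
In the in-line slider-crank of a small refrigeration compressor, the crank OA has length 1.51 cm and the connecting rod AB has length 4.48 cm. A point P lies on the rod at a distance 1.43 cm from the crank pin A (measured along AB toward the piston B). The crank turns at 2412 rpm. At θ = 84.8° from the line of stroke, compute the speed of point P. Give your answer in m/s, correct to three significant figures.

3.84

ω = 252.6 rad/s.  Crank-pin speed |V_A| = rω = 3.814 m/s, perpendicular to OA.
Rod angle: sinφ = −(r/L) sinθ ⇒ φ = -19.613°; ω_rod = −rω cosθ/√(L²−r²sin²θ) = -8.1912 rad/s.
V_P = V_A + ω_rod × AP, with AP = 0.0143 m along the rod.
Components: V_Px = −rω sinθ − a·ω_rod·sinφ = -3.8376 m/s;  V_Py = rω cosθ + a·ω_rod·cosφ = +0.23534 m/s.
|V_P| = √(V_Px² + V_Py²) = 3.8448 m/s.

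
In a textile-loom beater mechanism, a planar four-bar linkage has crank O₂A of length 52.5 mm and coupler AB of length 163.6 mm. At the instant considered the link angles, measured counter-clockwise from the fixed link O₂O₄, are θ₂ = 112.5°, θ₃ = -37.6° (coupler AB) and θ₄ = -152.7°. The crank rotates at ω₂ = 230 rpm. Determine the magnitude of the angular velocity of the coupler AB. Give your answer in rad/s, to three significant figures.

8.51

ω₂ = 24.09 rad/s (from 230 rpm).
Differentiating the loop-closure r₂e^{iθ₂}+r₃e^{iθ₃}=r₁+r₄e^{iθ₄} gives r₂ω₂e^{iθ₂}+r₃ω₃e^{iθ₃}=r₄ω₄e^{iθ₄}.
Eliminating the other unknown: ω₃ = r₂ω₂ sin(θ₄−θ₂) / [r₃ sin(θ₃−θ₄)].
Numerator sine = +0.99649; denominator sine = +0.90557.
Result = 0.0525·24.09·(+0.99649) / (0.1636·(+0.90557)) = +8.5052 rad/s; magnitude 8.5052 rad/s.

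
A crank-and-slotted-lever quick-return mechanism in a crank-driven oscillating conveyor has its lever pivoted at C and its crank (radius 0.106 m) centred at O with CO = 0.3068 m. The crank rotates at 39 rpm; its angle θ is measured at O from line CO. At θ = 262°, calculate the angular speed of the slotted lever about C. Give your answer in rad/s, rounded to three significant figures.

ω = 4.084 rad/s (from 39 rpm).
Crank pin A relative to C: A = (d + r cosθ, r sinθ); lever angle φ = atan2(r sinθ, d + r cosθ).
Differentiating tanφ: φ̇ = rω(d cosθ + r)/(d² + r² + 2dr cosθ).
d² + r² + 2dr cosθ = |CA|² = 0.0963102 m²;  d cosθ + r = +0.063302 m.
|ω_lever| = |0.106·4.084·+0.063302| / 0.0963102 = 0.28454 rad/s.

0.285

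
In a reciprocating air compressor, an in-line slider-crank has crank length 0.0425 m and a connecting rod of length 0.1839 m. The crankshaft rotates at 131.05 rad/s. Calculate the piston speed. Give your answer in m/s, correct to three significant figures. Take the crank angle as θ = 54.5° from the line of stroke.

ω = 131.1 rad/s
For an in-line slider-crank, x = r cosθ + √(L² − r² sin²θ), so v = −rω sinθ·[1 + r cosθ/√(L² − r² sin²θ)].
With r = 0.0425 m, L = 0.1839 m, θ = 54.5°: √(L² − r² sin²θ) = 0.18062 m.
v = −0.0425·131.1·0.81412·[1 + 0.0425·0.58070/0.18062] = -5.1539 m/s.
|v| = 5.1539 m/s.

5.15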